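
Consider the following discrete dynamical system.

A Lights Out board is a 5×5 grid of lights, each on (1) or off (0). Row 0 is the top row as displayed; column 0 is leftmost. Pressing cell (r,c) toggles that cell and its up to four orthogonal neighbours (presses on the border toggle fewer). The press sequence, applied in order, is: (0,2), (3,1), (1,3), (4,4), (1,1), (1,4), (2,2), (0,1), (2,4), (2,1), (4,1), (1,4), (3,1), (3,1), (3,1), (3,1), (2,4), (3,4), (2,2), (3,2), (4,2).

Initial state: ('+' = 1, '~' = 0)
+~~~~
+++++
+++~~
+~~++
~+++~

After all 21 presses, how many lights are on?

t=0: +~~~~
+++++
+++~~
+~~++
~+++~
t=1: ++++~
++~++
+++~~
+~~++
~+++~
t=2: ++++~
++~++
+~+~~
~++++
~~++~
t=3: +++~~
+++~~
+~++~
~++++
~~++~
t=4: +++~~
+++~~
+~++~
~+++~
~~+~+
t=5: +~+~~
~~~~~
++++~
~+++~
~~+~+
t=6: +~+~+
~~~++
+++++
~+++~
~~+~+
t=7: +~+~+
~~+++
+~~~+
~+~+~
~~+~+
t=8: ~+~~+
~++++
+~~~+
~+~+~
~~+~+
t=9: ~+~~+
~+++~
+~~+~
~+~++
~~+~+
t=10: ~+~~+
~~++~
~+++~
~~~++
~~+~+
t=11: ~+~~+
~~++~
~+++~
~+~++
++~~+
t=12: ~+~~~
~~+~+
~++++
~+~++
++~~+
t=13: ~+~~~
~~+~+
~~+++
+~+++
+~~~+
t=14: ~+~~~
~~+~+
~++++
~+~++
++~~+
t=15: ~+~~~
~~+~+
~~+++
+~+++
+~~~+
t=16: ~+~~~
~~+~+
~++++
~+~++
++~~+
t=17: ~+~~~
~~+~~
~++~~
~+~+~
++~~+
t=18: ~+~~~
~~+~~
~++~+
~+~~+
++~~~
t=19: ~+~~~
~~~~~
~~~++
~++~+
++~~~
t=20: ~+~~~
~~~~~
~~+++
~~~++
+++~~
t=21: ~+~~~
~~~~~
~~+++
~~+++
+~~+~

9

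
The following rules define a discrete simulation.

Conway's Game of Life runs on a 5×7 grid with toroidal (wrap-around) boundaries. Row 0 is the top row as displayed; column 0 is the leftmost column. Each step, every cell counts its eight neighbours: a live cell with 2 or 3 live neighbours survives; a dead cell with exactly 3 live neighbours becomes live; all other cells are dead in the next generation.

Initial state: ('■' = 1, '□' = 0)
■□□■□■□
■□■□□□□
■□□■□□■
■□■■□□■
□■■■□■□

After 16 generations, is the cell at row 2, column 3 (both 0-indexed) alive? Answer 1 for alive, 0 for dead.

1

t=0: ■□□■□■□
■□■□□□□
■□□■□□■
■□■■□□■
□■■■□■□
t=1: ■□□■□□□
■□■■■□□
□□□■□□□
□□□□□■□
□□□□□■□
t=2: □■■■□□■
□■■□■□□
□□■■□□□
□□□□■□□
□□□□■□■
t=3: □■□□■□□
■□□□■□□
□■■□■□□
□□□□■■□
■□■□■□□
t=4: ■■□□■■□
■□■□■■□
□■□□■□□
□□■□■■□
□■□□■□□
t=5: ■□■□□□□
■□■□□□□
□■■□□□■
□■■□■■□
■■■□□□■
t=6: □□■■□□□
■□■■□□■
□□□□□■■
□□□□□■□
□□□□□■■
t=7: ■■■■■■□
■■■■■■■
■□□□■■□
□□□□■□□
□□□□■■■
t=8: □□□□□□□
□□□□□□□
■□■□□□□
□□□■□□□
■■■□□□■
t=9: ■■□□□□□
□□□□□□□
□□□□□□□
□□□■□□■
■■■□□□□
t=10: ■□■□□□□
□□□□□□□
□□□□□□□
■■■□□□□
□□■□□□■
t=11: □■□□□□□
□□□□□□□
□■□□□□□
■■■□□□□
□□■■□□■
t=12: □□■□□□□
□□□□□□□
■■■□□□□
■□□■□□□
□□□■□□□
t=13: □□□□□□□
□□■□□□□
■■■□□□□
■□□■□□□
□□■■□□□
t=14: □□■■□□□
□□■□□□□
■□■■□□□
■□□■□□□
□□■■□□□
t=15: □■□□□□□
□□□□□□□
□□■■□□□
□□□□■□□
□■□□■□□
t=16: □□□□□□□
□□■□□□□
□□□■□□□
□□■□■□□
□□□□□□□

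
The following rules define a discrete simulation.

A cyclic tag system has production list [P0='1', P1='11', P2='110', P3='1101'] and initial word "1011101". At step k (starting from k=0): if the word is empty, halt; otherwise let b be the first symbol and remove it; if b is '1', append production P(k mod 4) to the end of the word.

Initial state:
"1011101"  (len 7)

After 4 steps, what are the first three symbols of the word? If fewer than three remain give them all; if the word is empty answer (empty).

k=0  "1011101"  (len 7)
k=1  "0111011"  (len 7)
k=2  "111011"  (len 6)
k=3  "11011110"  (len 8)
k=4  "10111101101"  (len 11)

101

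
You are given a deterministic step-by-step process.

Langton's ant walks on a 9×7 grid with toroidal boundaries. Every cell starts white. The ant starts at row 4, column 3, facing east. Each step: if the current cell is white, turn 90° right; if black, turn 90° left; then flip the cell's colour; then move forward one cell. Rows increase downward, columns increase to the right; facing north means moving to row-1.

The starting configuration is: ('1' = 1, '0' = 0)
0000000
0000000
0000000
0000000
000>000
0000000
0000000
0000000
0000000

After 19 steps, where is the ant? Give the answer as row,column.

2,2

k=0  0000000
0000000
0000000
0000000
000>000
0000000
0000000
0000000
0000000
k=1  0000000
0000000
0000000
0000000
0001000
000v000
0000000
0000000
0000000
k=2  0000000
0000000
0000000
0000000
0001000
00<1000
0000000
0000000
0000000
k=3  0000000
0000000
0000000
0000000
00^1000
0011000
0000000
0000000
0000000
k=4  0000000
0000000
0000000
0000000
001>000
0011000
0000000
0000000
0000000
k=5  0000000
0000000
0000000
000^000
0010000
0011000
0000000
0000000
0000000
k=6  0000000
0000000
0000000
0001>00
0010000
0011000
0000000
0000000
0000000
k=7  0000000
0000000
0000000
0001100
0010v00
0011000
0000000
0000000
0000000
k=8  0000000
0000000
0000000
0001100
001<100
0011000
0000000
0000000
0000000
k=9  0000000
0000000
0000000
000^100
0011100
0011000
0000000
0000000
0000000
k=10  0000000
0000000
0000000
00<0100
0011100
0011000
0000000
0000000
0000000
k=11  0000000
0000000
00^0000
0010100
0011100
0011000
0000000
0000000
0000000
k=12  0000000
0000000
001>000
0010100
0011100
0011000
0000000
0000000
0000000
k=13  0000000
0000000
0011000
001v100
0011100
0011000
0000000
0000000
0000000
k=14  0000000
0000000
0011000
00<1100
0011100
0011000
0000000
0000000
0000000
k=15  0000000
0000000
0011000
0001100
00v1100
0011000
0000000
0000000
0000000
k=16  0000000
0000000
0011000
0001100
000>100
0011000
0000000
0000000
0000000
k=17  0000000
0000000
0011000
000^100
0000100
0011000
0000000
0000000
0000000
k=18  0000000
0000000
0011000
00<0100
0000100
0011000
0000000
0000000
0000000
k=19  0000000
0000000
00^1000
0010100
0000100
0011000
0000000
0000000
0000000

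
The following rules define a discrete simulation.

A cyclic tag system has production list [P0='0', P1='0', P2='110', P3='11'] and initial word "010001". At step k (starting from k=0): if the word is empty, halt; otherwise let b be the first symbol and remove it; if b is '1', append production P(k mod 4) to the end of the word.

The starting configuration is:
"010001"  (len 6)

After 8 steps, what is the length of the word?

0

step 0: "010001"  (len 6)
step 1: "10001"  (len 5)
step 2: "00010"  (len 5)
step 3: "0010"  (len 4)
step 4: "010"  (len 3)
step 5: "10"  (len 2)
step 6: "00"  (len 2)
step 7: "0"  (len 1)
step 8: (halted — word empty)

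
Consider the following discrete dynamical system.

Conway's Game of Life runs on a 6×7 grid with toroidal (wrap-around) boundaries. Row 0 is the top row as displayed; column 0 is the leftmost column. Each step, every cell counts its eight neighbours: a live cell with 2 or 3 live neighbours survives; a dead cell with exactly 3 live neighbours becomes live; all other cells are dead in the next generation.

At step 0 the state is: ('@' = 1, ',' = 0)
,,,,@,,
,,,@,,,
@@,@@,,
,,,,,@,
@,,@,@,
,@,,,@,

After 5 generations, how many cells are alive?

k=0  ,,,,@,,
,,,@,,,
@@,@@,,
,,,,,@,
@,,@,@,
,@,,,@,
k=1  ,,,,@,,
,,@@,,,
,,@@@,,
@@@@,@,
,,,,,@,
,,,,,@@
k=2  ,,,@@@,
,,@,,,,
,,,,,,,
,@,,,@@
@@@,,@,
,,,,@@@
k=3  ,,,@,,@
,,,@@,,
,,,,,,,
,@@,,@@
,@@,,,,
@@@,,,,
k=4  @@,@@,,
,,,@@,,
,,@@@@,
@@@,,,,
,,,@,,@
@,,@,,,
k=5  @@,,,,,
,@,,,,,
,,,,,@,
@@,,,@@
,,,@,,@
@@,@,,@

14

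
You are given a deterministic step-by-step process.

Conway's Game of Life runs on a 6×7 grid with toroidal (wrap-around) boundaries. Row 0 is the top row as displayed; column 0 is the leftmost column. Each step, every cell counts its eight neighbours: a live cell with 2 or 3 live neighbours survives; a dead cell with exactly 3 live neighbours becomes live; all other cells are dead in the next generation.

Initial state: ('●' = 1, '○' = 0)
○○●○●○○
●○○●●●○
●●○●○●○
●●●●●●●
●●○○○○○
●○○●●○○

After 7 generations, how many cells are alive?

9

gen 0: ○○●○●○○
●○○●●●○
●●○●○●○
●●●●●●●
●●○○○○○
●○○●●○○
gen 1: ○●●○○○●
●○○○○●○
○○○○○○○
○○○●○●○
○○○○○○○
●○●●●○○
gen 2: ○○●○●●●
●●○○○○●
○○○○●○●
○○○○○○○
○○●○○○○
●○●●○○○
gen 3: ○○●○●●○
○●○●●○○
○○○○○●●
○○○○○○○
○●●●○○○
○○●○●●●
gen 4: ○●●○○○●
○○●●○○●
○○○○●●○
○○●○○○○
○●●●●●○
○○○○○○●
gen 5: ○●●●○●●
●●●●●○●
○○●○●●○
○●●○○○○
○●●●●●○
○○○○●○●
gen 6: ○○○○○○○
○○○○○○○
○○○○●●●
○○○○○○○
●●○○●●○
○○○○○○●
gen 7: ○○○○○○○
○○○○○●○
○○○○○●○
●○○○○○○
●○○○○●●
●○○○○●●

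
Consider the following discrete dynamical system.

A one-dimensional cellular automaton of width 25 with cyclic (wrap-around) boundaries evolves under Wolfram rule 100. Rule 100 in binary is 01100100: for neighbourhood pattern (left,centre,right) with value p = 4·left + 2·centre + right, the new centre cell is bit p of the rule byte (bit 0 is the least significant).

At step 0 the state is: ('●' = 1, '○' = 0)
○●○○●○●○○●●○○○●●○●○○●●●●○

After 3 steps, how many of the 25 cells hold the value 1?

gen 0: ○●○○●○●○○●●○○○●●○●○○●●●●○
gen 1: ○●○○●●●○○○●○○○○●●●○○○○○●○
gen 2: ○●○○○○●○○○●○○○○○○●○○○○○●○
gen 3: ○●○○○○●○○○●○○○○○○●○○○○○●○

5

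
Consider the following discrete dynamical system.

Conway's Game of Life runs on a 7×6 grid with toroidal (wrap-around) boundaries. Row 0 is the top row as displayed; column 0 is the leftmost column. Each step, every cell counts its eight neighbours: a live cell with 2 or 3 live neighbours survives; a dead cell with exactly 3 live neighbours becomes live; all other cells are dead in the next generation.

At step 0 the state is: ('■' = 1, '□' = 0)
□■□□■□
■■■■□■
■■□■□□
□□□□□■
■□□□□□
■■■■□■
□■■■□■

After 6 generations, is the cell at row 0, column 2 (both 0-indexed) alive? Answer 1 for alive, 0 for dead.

0

gen 0: □■□□■□
■■■■□■
■■□■□□
□□□□□■
■□□□□□
■■■■□■
□■■■□■
gen 1: □□□□□□
□□□■□■
□□□■□□
□■□□□■
□□■□■□
□□□■□■
□□□□□■
gen 2: □□□□■□
□□□□■□
■□■□□□
□□■■■□
■□■■■■
□□□■□■
□□□□■□
gen 3: □□□■■■
□□□■□■
□■■□■■
■□□□□□
■■□□□□
■□■□□□
□□□■■■
gen 4: ■□■□□□
□□□□□□
□■■■■■
□□■□□□
■□□□□■
■□■■■□
■□■□□□
gen 5: □□□□□□
■□□□■■
□■■■■□
□□■□□□
■□■□■■
■□■■■□
■□■□□□
gen 6: ■■□□□□
■■■□■■
■■■□■□
■□□□□□
■□■□■□
■□■□■□
□□■□□■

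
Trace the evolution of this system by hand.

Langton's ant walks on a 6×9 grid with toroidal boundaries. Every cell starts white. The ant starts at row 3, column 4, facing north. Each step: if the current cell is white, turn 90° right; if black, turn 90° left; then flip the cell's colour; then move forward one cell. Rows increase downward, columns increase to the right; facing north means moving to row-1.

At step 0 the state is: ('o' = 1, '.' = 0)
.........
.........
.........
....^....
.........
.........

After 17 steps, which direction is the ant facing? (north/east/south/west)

west

0) .........
.........
.........
....^....
.........
.........
1) .........
.........
.........
....o>...
.........
.........
2) .........
.........
.........
....oo...
.....v...
.........
3) .........
.........
.........
....oo...
....<o...
.........
4) .........
.........
.........
....^o...
....oo...
.........
5) .........
.........
.........
...<.o...
....oo...
.........
6) .........
.........
...^.....
...o.o...
....oo...
.........
7) .........
.........
...o>....
...o.o...
....oo...
.........
8) .........
.........
...oo....
...ovo...
....oo...
.........
9) .........
.........
...oo....
...<oo...
....oo...
.........
10) .........
.........
...oo....
....oo...
...voo...
.........
11) .........
.........
...oo....
....oo...
..<ooo...
.........
12) .........
.........
...oo....
..^.oo...
..oooo...
.........
13) .........
.........
...oo....
..o>oo...
..oooo...
.........
14) .........
.........
...oo....
..oooo...
..ovoo...
.........
15) .........
.........
...oo....
..oooo...
..o.>o...
.........
16) .........
.........
...oo....
..oo^o...
..o..o...
.........
17) .........
.........
...oo....
..o<.o...
..o..o...
.........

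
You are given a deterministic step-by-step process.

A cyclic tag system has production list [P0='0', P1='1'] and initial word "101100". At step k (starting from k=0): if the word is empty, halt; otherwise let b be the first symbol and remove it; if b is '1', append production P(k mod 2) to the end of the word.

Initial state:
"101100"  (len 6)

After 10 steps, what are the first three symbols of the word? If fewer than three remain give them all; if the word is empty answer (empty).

0) "101100"  (len 6)
1) "011000"  (len 6)
2) "11000"  (len 5)
3) "10000"  (len 5)
4) "00001"  (len 5)
5) "0001"  (len 4)
6) "001"  (len 3)
7) "01"  (len 2)
8) "1"  (len 1)
9) "0"  (len 1)
10) (halted — word empty)

(empty)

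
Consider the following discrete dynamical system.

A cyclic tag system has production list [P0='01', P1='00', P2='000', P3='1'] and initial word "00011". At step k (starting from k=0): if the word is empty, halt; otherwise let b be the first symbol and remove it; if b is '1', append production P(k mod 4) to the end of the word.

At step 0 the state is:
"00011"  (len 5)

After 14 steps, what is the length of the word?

[0] "00011"  (len 5)
[1] "0011"  (len 4)
[2] "011"  (len 3)
[3] "11"  (len 2)
[4] "11"  (len 2)
[5] "101"  (len 3)
[6] "0100"  (len 4)
[7] "100"  (len 3)
[8] "001"  (len 3)
[9] "01"  (len 2)
[10] "1"  (len 1)
[11] "000"  (len 3)
[12] "00"  (len 2)
[13] "0"  (len 1)
[14] (halted — word empty)

0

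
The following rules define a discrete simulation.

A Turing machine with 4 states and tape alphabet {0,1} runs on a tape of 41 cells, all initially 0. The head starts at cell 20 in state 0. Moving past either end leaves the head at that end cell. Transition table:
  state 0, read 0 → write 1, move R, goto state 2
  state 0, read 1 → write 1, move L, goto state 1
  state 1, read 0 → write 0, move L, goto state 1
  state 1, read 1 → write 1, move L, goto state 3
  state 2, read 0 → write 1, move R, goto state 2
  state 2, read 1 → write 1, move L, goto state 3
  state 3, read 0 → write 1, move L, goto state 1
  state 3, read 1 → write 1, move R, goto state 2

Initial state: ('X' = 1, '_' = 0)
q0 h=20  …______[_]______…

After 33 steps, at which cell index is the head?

40

k=0  q0 h=20  …______[_]______…
k=1  q2 h=21  …_____X[_]______…
k=2  q2 h=22  …____XX[_]______…
k=3  q2 h=23  …___XXX[_]______…
k=4  q2 h=24  …__XXXX[_]______…
k=5  q2 h=25  …_XXXXX[_]______…
k=6  q2 h=26  …XXXXXX[_]______…
k=7  q2 h=27  …XXXXXX[_]______…
k=8  q2 h=28  …XXXXXX[_]______…
k=9  q2 h=29  …XXXXXX[_]______…
k=10  q2 h=30  …XXXXXX[_]______…
k=11  q2 h=31  …XXXXXX[_]______…
k=12  q2 h=32  …XXXXXX[_]______…
k=13  q2 h=33  …XXXXXX[_]______…
k=14  q2 h=34  …XXXXXX[_]______|
k=15  q2 h=35  …XXXXXX[_]_____|
k=16  q2 h=36  …XXXXXX[_]____|
k=17  q2 h=37  …XXXXXX[_]___|
k=18  q2 h=38  …XXXXXX[_]__|
k=19  q2 h=39  …XXXXXX[_]_|
k=20  q2 h=40  …XXXXXX[_]|
k=21  q2 h=40  …XXXXXX[X]|
k=22  q3 h=39  …XXXXXX[X]X|
k=23  q2 h=40  …XXXXXX[X]|
k=24  q3 h=39  …XXXXXX[X]X|
k=25  q2 h=40  …XXXXXX[X]|
k=26  q3 h=39  …XXXXXX[X]X|
k=27  q2 h=40  …XXXXXX[X]|
k=28  q3 h=39  …XXXXXX[X]X|
k=29  q2 h=40  …XXXXXX[X]|
k=30  q3 h=39  …XXXXXX[X]X|
k=31  q2 h=40  …XXXXXX[X]|
k=32  q3 h=39  …XXXXXX[X]X|
k=33  q2 h=40  …XXXXXX[X]|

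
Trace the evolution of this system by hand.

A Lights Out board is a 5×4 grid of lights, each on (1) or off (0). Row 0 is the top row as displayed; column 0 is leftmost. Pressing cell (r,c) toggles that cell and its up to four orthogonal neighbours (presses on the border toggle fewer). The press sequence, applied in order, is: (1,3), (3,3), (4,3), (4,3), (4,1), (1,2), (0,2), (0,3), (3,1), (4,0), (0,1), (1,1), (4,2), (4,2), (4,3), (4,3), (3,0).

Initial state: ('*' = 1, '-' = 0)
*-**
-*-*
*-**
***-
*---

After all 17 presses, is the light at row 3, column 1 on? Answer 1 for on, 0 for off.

step 0: *-**
-*-*
*-**
***-
*---
step 1: *-*-
-**-
*-*-
***-
*---
step 2: *-*-
-**-
*-**
**-*
*--*
step 3: *-*-
-**-
*-**
**--
*-*-
step 4: *-*-
-**-
*-**
**-*
*--*
step 5: *-*-
-**-
*-**
*--*
-***
step 6: *---
---*
*--*
*--*
-***
step 7: ****
--**
*--*
*--*
-***
step 8: **--
--*-
*--*
*--*
-***
step 9: **--
--*-
**-*
-***
--**
step 10: **--
--*-
**-*
****
****
step 11: --*-
-**-
**-*
****
****
step 12: -**-
*---
*--*
****
****
step 13: -**-
*---
*--*
**-*
*---
step 14: -**-
*---
*--*
****
****
step 15: -**-
*---
*--*
***-
**--
step 16: -**-
*---
*--*
****
****
step 17: -**-
*---
---*
--**
-***

0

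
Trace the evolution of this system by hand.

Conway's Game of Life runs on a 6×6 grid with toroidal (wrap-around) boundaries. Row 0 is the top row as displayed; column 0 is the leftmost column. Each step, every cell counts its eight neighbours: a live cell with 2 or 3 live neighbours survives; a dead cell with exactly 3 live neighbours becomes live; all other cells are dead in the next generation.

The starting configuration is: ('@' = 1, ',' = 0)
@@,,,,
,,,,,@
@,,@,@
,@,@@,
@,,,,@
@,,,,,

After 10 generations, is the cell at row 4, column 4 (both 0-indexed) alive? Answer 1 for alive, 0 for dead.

1

step 0: @@,,,,
,,,,,@
@,,@,@
,@,@@,
@,,,,@
@,,,,,
step 1: @@,,,@
,@,,@@
@,@@,@
,@@@,,
@@,,@@
,,,,,,
step 2: ,@,,@@
,,,@,,
,,,,,@
,,,,,,
@@,@@@
,,,,@,
step 3: ,,,@@@
@,,,,@
,,,,,,
,,,,,,
@,,@@@
,@@,,,
step 4: ,@@@@@
@,,,,@
,,,,,,
,,,,@@
@@@@@@
,@@,,,
step 5: ,,,@@@
@@@@,@
@,,,@,
,@@,,,
,,,,,,
,,,,,,
step 6: ,@,@,@
,@@,,,
,,,,@,
,@,,,,
,,,,,,
,,,,@,
step 7: @@,@@,
@@@@@,
,@@,,,
,,,,,,
,,,,,,
,,,,@,
step 8: @,,,,,
,,,,@,
@,,,,,
,,,,,,
,,,,,,
,,,@@@
step 9: ,,,@,,
,,,,,@
,,,,,,
,,,,,,
,,,,@,
,,,,@@
step 10: ,,,,,@
,,,,,,
,,,,,,
,,,,,,
,,,,@@
,,,@@@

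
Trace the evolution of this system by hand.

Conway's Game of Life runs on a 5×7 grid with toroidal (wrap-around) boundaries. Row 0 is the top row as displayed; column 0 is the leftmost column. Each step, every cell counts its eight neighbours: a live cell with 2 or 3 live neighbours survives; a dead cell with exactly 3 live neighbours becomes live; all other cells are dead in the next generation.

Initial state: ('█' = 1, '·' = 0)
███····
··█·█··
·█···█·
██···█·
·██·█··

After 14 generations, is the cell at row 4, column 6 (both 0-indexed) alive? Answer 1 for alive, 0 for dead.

1

0) ███····
··█·█··
·█···█·
██···█·
·██·█··
1) █······
█·██···
███·███
█···███
···█··█
2) ████··█
··████·
··█····
··█····
····█··
3) ██····█
█···███
·██·█··
···█···
█······
4) ·█·····
··███··
███·█·█
·███···
██····█
5) ·█·█···
····██·
█···██·
···█·█·
·······
6) ····█··
···█·██
···█···
·····██
··█·█··
7) ····█··
···█·█·
·······
···███·
···██··
8) ·····█·
····█··
···█·█·
···█·█·
·······
9) ·······
····██·
···█·█·
·······
····█··
10) ····██·
····██·
·····█·
····█··
·······
11) ····██·
······█
·····█·
·······
····██·
12) ····█·█
····█·█
·······
····██·
····██·
13) ···██·█
·······
····█··
····██·
···█··█
14) ···███·
···███·
····██·
···███·
···█··█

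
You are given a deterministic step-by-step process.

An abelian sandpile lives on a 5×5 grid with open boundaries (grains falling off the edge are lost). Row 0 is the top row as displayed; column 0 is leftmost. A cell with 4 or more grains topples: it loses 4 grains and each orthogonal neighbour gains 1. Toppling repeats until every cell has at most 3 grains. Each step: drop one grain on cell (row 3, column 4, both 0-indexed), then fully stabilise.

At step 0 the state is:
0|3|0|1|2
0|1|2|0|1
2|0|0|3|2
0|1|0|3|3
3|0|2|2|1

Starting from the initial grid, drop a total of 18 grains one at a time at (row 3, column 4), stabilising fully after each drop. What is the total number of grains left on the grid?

step 0: 0|3|0|1|2
0|1|2|0|1
2|0|0|3|2
0|1|0|3|3
3|0|2|2|1
step 1: 0|3|0|1|2
0|1|2|1|2
2|0|1|1|0
0|1|1|1|2
3|0|2|3|2
step 2: 0|3|0|1|2
0|1|2|1|2
2|0|1|1|0
0|1|1|1|3
3|0|2|3|2
step 3: 0|3|0|1|2
0|1|2|1|2
2|0|1|1|1
0|1|1|2|0
3|0|2|3|3
step 4: 0|3|0|1|2
0|1|2|1|2
2|0|1|1|1
0|1|1|2|1
3|0|2|3|3
step 5: 0|3|0|1|2
0|1|2|1|2
2|0|1|1|1
0|1|1|2|2
3|0|2|3|3
step 6: 0|3|0|1|2
0|1|2|1|2
2|0|1|1|1
0|1|1|2|3
3|0|2|3|3
step 7: 0|3|0|1|2
0|1|2|1|2
2|0|1|2|2
0|1|2|0|2
3|0|3|1|1
step 8: 0|3|0|1|2
0|1|2|1|2
2|0|1|2|2
0|1|2|0|3
3|0|3|1|1
step 9: 0|3|0|1|2
0|1|2|1|2
2|0|1|2|3
0|1|2|1|0
3|0|3|1|2
step 10: 0|3|0|1|2
0|1|2|1|2
2|0|1|2|3
0|1|2|1|1
3|0|3|1|2
step 11: 0|3|0|1|2
0|1|2|1|2
2|0|1|2|3
0|1|2|1|2
3|0|3|1|2
step 12: 0|3|0|1|2
0|1|2|1|2
2|0|1|2|3
0|1|2|1|3
3|0|3|1|2
step 13: 0|3|0|1|2
0|1|2|1|3
2|0|1|3|0
0|1|2|2|1
3|0|3|1|3
step 14: 0|3|0|1|2
0|1|2|1|3
2|0|1|3|0
0|1|2|2|2
3|0|3|1|3
step 15: 0|3|0|1|2
0|1|2|1|3
2|0|1|3|0
0|1|2|2|3
3|0|3|1|3
step 16: 0|3|0|1|2
0|1|2|1|3
2|0|1|3|1
0|1|2|3|1
3|0|3|2|0
step 17: 0|3|0|1|2
0|1|2|1|3
2|0|1|3|1
0|1|2|3|2
3|0|3|2|0
step 18: 0|3|0|1|2
0|1|2|1|3
2|0|1|3|1
0|1|2|3|3
3|0|3|2|0

37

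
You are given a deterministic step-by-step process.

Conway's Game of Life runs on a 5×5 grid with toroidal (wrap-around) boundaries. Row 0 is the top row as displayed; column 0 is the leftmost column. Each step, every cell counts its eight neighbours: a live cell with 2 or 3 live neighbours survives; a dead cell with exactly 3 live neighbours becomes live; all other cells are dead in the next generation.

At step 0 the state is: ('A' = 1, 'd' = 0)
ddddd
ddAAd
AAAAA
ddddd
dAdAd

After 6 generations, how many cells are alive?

gen 0: ddddd
ddAAd
AAAAA
ddddd
dAdAd
gen 1: dddAd
Adddd
AAddA
ddddd
ddddd
gen 2: ddddd
AAddd
AAddA
Adddd
ddddd
gen 3: ddddd
dAddA
ddddA
AAddA
ddddd
gen 4: ddddd
Adddd
dAdAA
AdddA
Adddd
gen 5: ddddd
AdddA
dAdAd
dAdAd
AdddA
gen 6: ddddd
AdddA
dAdAd
dAdAd
AdddA

8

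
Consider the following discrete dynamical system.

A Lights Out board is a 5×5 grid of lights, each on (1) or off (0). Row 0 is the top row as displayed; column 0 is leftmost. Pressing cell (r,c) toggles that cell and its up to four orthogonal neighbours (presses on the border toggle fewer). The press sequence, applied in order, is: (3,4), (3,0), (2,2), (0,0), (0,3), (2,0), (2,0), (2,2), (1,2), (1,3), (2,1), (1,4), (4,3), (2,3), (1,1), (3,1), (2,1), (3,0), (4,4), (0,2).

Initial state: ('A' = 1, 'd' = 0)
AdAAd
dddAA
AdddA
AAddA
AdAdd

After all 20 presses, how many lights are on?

[0] AdAAd
dddAA
AdddA
AAddA
AdAdd
[1] AdAAd
dddAA
Adddd
AAdAd
AdAdA
[2] AdAAd
dddAA
ddddd
dddAd
ddAdA
[3] AdAAd
ddAAA
dAAAd
ddAAd
ddAdA
[4] dAAAd
AdAAA
dAAAd
ddAAd
ddAdA
[5] dAddA
AdAdA
dAAAd
ddAAd
ddAdA
[6] dAddA
ddAdA
AdAAd
AdAAd
ddAdA
[7] dAddA
AdAdA
dAAAd
ddAAd
ddAdA
[8] dAddA
AdddA
ddddd
dddAd
ddAdA
[9] dAAdA
AAAAA
ddAdd
dddAd
ddAdA
[10] dAAAA
AAddd
ddAAd
dddAd
ddAdA
[11] dAAAA
Adddd
AAdAd
dAdAd
ddAdA
[12] dAAAd
AddAA
AAdAA
dAdAd
ddAdA
[13] dAAAd
AddAA
AAdAA
dAddd
dddAd
[14] dAAAd
AdddA
AAAdd
dAdAd
dddAd
[15] ddAAd
dAAdA
AdAdd
dAdAd
dddAd
[16] ddAAd
dAAdA
AAAdd
AdAAd
dAdAd
[17] ddAAd
ddAdA
ddddd
AAAAd
dAdAd
[18] ddAAd
ddAdA
Adddd
ddAAd
AAdAd
[19] ddAAd
ddAdA
Adddd
ddAAA
AAddA
[20] dAddd
ddddA
Adddd
ddAAA
AAddA

9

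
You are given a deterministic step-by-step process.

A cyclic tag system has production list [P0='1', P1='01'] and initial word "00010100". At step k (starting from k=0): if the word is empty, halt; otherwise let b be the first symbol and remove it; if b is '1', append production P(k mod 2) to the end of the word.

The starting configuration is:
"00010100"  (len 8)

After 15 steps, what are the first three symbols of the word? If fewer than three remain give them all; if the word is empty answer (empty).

step 0: "00010100"  (len 8)
step 1: "0010100"  (len 7)
step 2: "010100"  (len 6)
step 3: "10100"  (len 5)
step 4: "010001"  (len 6)
step 5: "10001"  (len 5)
step 6: "000101"  (len 6)
step 7: "00101"  (len 5)
step 8: "0101"  (len 4)
step 9: "101"  (len 3)
step 10: "0101"  (len 4)
step 11: "101"  (len 3)
step 12: "0101"  (len 4)
step 13: "101"  (len 3)
step 14: "0101"  (len 4)
step 15: "101"  (len 3)

101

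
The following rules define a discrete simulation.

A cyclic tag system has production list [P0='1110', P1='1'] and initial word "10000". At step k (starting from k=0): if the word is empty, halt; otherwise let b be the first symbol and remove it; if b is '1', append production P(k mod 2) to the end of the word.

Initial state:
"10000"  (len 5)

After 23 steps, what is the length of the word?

25

t=0: "10000"  (len 5)
t=1: "00001110"  (len 8)
t=2: "0001110"  (len 7)
t=3: "001110"  (len 6)
t=4: "01110"  (len 5)
t=5: "1110"  (len 4)
t=6: "1101"  (len 4)
t=7: "1011110"  (len 7)
t=8: "0111101"  (len 7)
t=9: "111101"  (len 6)
t=10: "111011"  (len 6)
t=11: "110111110"  (len 9)
t=12: "101111101"  (len 9)
t=13: "011111011110"  (len 12)
t=14: "11111011110"  (len 11)
t=15: "11110111101110"  (len 14)
t=16: "11101111011101"  (len 14)
t=17: "11011110111011110"  (len 17)
t=18: "10111101110111101"  (len 17)
t=19: "01111011101111011110"  (len 20)
t=20: "1111011101111011110"  (len 19)
t=21: "1110111011110111101110"  (len 22)
t=22: "1101110111101111011101"  (len 22)
t=23: "1011101111011110111011110"  (len 25)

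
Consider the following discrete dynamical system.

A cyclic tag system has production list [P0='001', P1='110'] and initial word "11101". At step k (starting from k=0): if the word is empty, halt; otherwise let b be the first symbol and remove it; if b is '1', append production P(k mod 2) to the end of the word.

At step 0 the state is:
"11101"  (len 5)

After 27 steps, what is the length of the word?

t=0: "11101"  (len 5)
t=1: "1101001"  (len 7)
t=2: "101001110"  (len 9)
t=3: "01001110001"  (len 11)
t=4: "1001110001"  (len 10)
t=5: "001110001001"  (len 12)
t=6: "01110001001"  (len 11)
t=7: "1110001001"  (len 10)
t=8: "110001001110"  (len 12)
t=9: "10001001110001"  (len 14)
t=10: "0001001110001110"  (len 16)
t=11: "001001110001110"  (len 15)
t=12: "01001110001110"  (len 14)
t=13: "1001110001110"  (len 13)
t=14: "001110001110110"  (len 15)
t=15: "01110001110110"  (len 14)
t=16: "1110001110110"  (len 13)
t=17: "110001110110001"  (len 15)
t=18: "10001110110001110"  (len 17)
t=19: "0001110110001110001"  (len 19)
t=20: "001110110001110001"  (len 18)
t=21: "01110110001110001"  (len 17)
t=22: "1110110001110001"  (len 16)
t=23: "110110001110001001"  (len 18)
t=24: "10110001110001001110"  (len 20)
t=25: "0110001110001001110001"  (len 22)
t=26: "110001110001001110001"  (len 21)
t=27: "10001110001001110001001"  (len 23)

23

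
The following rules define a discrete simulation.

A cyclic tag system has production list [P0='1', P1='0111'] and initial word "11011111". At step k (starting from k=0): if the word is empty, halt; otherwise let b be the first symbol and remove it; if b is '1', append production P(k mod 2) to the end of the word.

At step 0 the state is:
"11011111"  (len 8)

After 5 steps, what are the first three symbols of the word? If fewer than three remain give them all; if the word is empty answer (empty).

t=0: "11011111"  (len 8)
t=1: "10111111"  (len 8)
t=2: "01111110111"  (len 11)
t=3: "1111110111"  (len 10)
t=4: "1111101110111"  (len 13)
t=5: "1111011101111"  (len 13)

111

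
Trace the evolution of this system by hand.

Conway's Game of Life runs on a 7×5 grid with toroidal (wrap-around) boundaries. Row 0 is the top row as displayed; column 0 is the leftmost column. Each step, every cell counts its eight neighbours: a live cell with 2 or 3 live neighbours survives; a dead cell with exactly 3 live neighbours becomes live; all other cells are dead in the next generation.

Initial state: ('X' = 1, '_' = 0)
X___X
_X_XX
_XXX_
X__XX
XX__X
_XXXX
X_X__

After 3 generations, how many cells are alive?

[0] X___X
_X_XX
_XXX_
X__XX
XX__X
_XXXX
X_X__
[1] __X__
_X___
_X___
_____
_____
_____
__X__
[2] _XX__
_XX__
_____
_____
_____
_____
_____
[3] _XX__
_XX__
_____
_____
_____
_____
_____

4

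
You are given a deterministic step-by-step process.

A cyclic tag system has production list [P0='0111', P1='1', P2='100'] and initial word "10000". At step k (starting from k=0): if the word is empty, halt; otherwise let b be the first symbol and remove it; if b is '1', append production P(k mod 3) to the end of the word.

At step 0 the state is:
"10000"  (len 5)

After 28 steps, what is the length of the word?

gen 0: "10000"  (len 5)
gen 1: "00000111"  (len 8)
gen 2: "0000111"  (len 7)
gen 3: "000111"  (len 6)
gen 4: "00111"  (len 5)
gen 5: "0111"  (len 4)
gen 6: "111"  (len 3)
gen 7: "110111"  (len 6)
gen 8: "101111"  (len 6)
gen 9: "01111100"  (len 8)
gen 10: "1111100"  (len 7)
gen 11: "1111001"  (len 7)
gen 12: "111001100"  (len 9)
gen 13: "110011000111"  (len 12)
gen 14: "100110001111"  (len 12)
gen 15: "00110001111100"  (len 14)
gen 16: "0110001111100"  (len 13)
gen 17: "110001111100"  (len 12)
gen 18: "10001111100100"  (len 14)
gen 19: "00011111001000111"  (len 17)
gen 20: "0011111001000111"  (len 16)
gen 21: "011111001000111"  (len 15)
gen 22: "11111001000111"  (len 14)
gen 23: "11110010001111"  (len 14)
gen 24: "1110010001111100"  (len 16)
gen 25: "1100100011111000111"  (len 19)
gen 26: "1001000111110001111"  (len 19)
gen 27: "001000111110001111100"  (len 21)
gen 28: "01000111110001111100"  (len 20)

20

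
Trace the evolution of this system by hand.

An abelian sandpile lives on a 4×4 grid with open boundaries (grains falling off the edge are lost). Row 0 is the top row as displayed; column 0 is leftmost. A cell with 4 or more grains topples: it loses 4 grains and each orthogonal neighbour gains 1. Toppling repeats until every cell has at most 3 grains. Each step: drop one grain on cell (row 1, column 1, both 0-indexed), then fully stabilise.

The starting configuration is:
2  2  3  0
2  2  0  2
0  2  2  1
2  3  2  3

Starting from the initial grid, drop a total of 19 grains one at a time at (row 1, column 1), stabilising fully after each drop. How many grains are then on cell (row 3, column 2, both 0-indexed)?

k=0  2  2  3  0
2  2  0  2
0  2  2  1
2  3  2  3
k=1  2  2  3  0
2  3  0  2
0  2  2  1
2  3  2  3
k=2  2  3  3  0
3  0  1  2
0  3  2  1
2  3  2  3
k=3  2  3  3  0
3  1  1  2
0  3  2  1
2  3  2  3
k=4  2  3  3  0
3  2  1  2
0  3  2  1
2  3  2  3
k=5  2  3  3  0
3  3  1  2
0  3  2  1
2  3  2  3
k=6  0  2  0  1
1  3  3  2
2  1  3  1
3  0  3  3
k=7  0  3  1  1
2  1  1  3
2  3  1  3
3  1  1  0
k=8  0  3  1  1
2  2  1  3
2  3  1  3
3  1  1  0
k=9  0  3  1  1
2  3  1  3
2  3  1  3
3  1  1  0
k=10  1  0  2  1
3  2  2  3
3  0  2  3
3  2  1  0
k=11  1  0  2  1
3  3  2  3
3  0  2  3
3  2  1  0
k=12  2  1  2  1
1  1  3  3
1  2  2  3
0  3  1  0
k=13  2  1  2  1
1  2  3  3
1  2  2  3
0  3  1  0
k=14  2  1  2  1
1  3  3  3
1  2  2  3
0  3  1  0
k=15  2  2  3  2
2  2  2  1
2  1  1  1
1  0  3  1
k=16  2  2  3  2
2  3  2  1
2  1  1  1
1  0  3  1
k=17  2  3  3  2
3  0  3  1
2  2  1  1
1  0  3  1
k=18  2  3  3  2
3  1  3  1
2  2  1  1
1  0  3  1
k=19  2  3  3  2
3  2  3  1
2  2  1  1
1  0  3  1

3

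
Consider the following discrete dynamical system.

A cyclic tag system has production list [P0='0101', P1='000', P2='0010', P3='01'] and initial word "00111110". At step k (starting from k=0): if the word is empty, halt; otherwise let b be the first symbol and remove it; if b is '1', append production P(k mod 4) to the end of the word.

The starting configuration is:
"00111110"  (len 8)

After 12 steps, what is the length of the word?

17

t=0: "00111110"  (len 8)
t=1: "0111110"  (len 7)
t=2: "111110"  (len 6)
t=3: "111100010"  (len 9)
t=4: "1110001001"  (len 10)
t=5: "1100010010101"  (len 13)
t=6: "100010010101000"  (len 15)
t=7: "000100101010000010"  (len 18)
t=8: "00100101010000010"  (len 17)
t=9: "0100101010000010"  (len 16)
t=10: "100101010000010"  (len 15)
t=11: "001010100000100010"  (len 18)
t=12: "01010100000100010"  (len 17)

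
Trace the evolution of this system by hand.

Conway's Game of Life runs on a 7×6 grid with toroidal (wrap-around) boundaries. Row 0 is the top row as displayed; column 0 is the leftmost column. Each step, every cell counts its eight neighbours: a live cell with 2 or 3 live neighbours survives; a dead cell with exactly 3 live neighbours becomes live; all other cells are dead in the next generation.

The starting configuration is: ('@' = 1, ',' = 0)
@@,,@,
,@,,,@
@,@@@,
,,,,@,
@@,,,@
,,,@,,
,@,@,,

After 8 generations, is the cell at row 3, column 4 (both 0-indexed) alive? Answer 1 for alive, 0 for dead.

0

k=0  @@,,@,
,@,,,@
@,@@@,
,,,,@,
@@,,,@
,,,@,,
,@,@,,
k=1  ,@,,@@
,,,,,,
@@@@@,
,,@,@,
@,,,@@
,@,,@,
@@,@@,
k=2  ,@@@@@
,,,,,,
,@@,@@
,,@,,,
@@,,@,
,@@,,,
,@,@,,
k=3  @@,@@,
,,,,,,
,@@@,,
,,@,@,
@,,@,,
,,,@,,
,,,,,,
k=4  ,,,,,,
@,,,@,
,@@@,,
,,,,@,
,,@@@,
,,,,,,
,,@@@,
k=5  ,,,,@@
,@@@,,
,@@@@@
,@,,@,
,,,@@,
,,,,,,
,,,@,,
k=6  ,,,,@,
,@,,,,
,,,,,@
@@,,,,
,,,@@,
,,,@@,
,,,,@,
k=7  ,,,,,,
,,,,,,
,@,,,,
@,,,@@
,,@@@@
,,,,,@
,,,,@@
k=8  ,,,,,,
,,,,,,
@,,,,@
@@@,,,
,,,@,,
@,,,,,
,,,,@@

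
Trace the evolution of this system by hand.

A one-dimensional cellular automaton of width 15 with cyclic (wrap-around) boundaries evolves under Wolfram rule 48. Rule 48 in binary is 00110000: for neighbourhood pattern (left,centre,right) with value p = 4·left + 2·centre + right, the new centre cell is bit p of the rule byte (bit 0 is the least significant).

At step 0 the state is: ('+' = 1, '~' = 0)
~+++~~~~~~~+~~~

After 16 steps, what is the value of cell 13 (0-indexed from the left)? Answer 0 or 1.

0

step 0: ~+++~~~~~~~+~~~
step 1: ~~~~+~~~~~~~+~~
step 2: ~~~~~+~~~~~~~+~
step 3: ~~~~~~+~~~~~~~+
step 4: +~~~~~~+~~~~~~~
step 5: ~+~~~~~~+~~~~~~
step 6: ~~+~~~~~~+~~~~~
step 7: ~~~+~~~~~~+~~~~
step 8: ~~~~+~~~~~~+~~~
step 9: ~~~~~+~~~~~~+~~
step 10: ~~~~~~+~~~~~~+~
step 11: ~~~~~~~+~~~~~~+
step 12: +~~~~~~~+~~~~~~
step 13: ~+~~~~~~~+~~~~~
step 14: ~~+~~~~~~~+~~~~
step 15: ~~~+~~~~~~~+~~~
step 16: ~~~~+~~~~~~~+~~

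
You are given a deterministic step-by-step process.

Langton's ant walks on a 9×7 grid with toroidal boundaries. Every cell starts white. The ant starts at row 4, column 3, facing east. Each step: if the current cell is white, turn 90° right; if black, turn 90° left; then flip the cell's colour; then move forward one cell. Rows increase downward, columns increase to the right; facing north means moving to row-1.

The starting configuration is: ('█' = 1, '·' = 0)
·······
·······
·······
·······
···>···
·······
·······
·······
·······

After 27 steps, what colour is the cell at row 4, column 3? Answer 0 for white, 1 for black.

t=0: ·······
·······
·······
·······
···>···
·······
·······
·······
·······
t=1: ·······
·······
·······
·······
···█···
···v···
·······
·······
·······
t=2: ·······
·······
·······
·······
···█···
··<█···
·······
·······
·······
t=3: ·······
·······
·······
·······
··^█···
··██···
·······
·······
·······
t=4: ·······
·······
·······
·······
··█>···
··██···
·······
·······
·······
t=5: ·······
·······
·······
···^···
··█····
··██···
·······
·······
·······
t=6: ·······
·······
·······
···█>··
··█····
··██···
·······
·······
·······
t=7: ·······
·······
·······
···██··
··█·v··
··██···
·······
·······
·······
t=8: ·······
·······
·······
···██··
··█<█··
··██···
·······
·······
·······
t=9: ·······
·······
·······
···^█··
··███··
··██···
·······
·······
·······
t=10: ·······
·······
·······
··<·█··
··███··
··██···
·······
·······
·······
t=11: ·······
·······
··^····
··█·█··
··███··
··██···
·······
·······
·······
t=12: ·······
·······
··█>···
··█·█··
··███··
··██···
·······
·······
·······
t=13: ·······
·······
··██···
··█v█··
··███··
··██···
·······
·······
·······
t=14: ·······
·······
··██···
··<██··
··███··
··██···
·······
·······
·······
t=15: ·······
·······
··██···
···██··
··v██··
··██···
·······
·······
·······
t=16: ·······
·······
··██···
···██··
···>█··
··██···
·······
·······
·······
t=17: ·······
·······
··██···
···^█··
····█··
··██···
·······
·······
·······
t=18: ·······
·······
··██···
··<·█··
····█··
··██···
·······
·······
·······
t=19: ·······
·······
··^█···
··█·█··
····█··
··██···
·······
·······
·······
t=20: ·······
·······
·<·█···
··█·█··
····█··
··██···
·······
·······
·······
t=21: ·······
·^·····
·█·█···
··█·█··
····█··
··██···
·······
·······
·······
t=22: ·······
·█>····
·█·█···
··█·█··
····█··
··██···
·······
·······
·······
t=23: ·······
·██····
·█v█···
··█·█··
····█··
··██···
·······
·······
·······
t=24: ·······
·██····
·<██···
··█·█··
····█··
··██···
·······
·······
·······
t=25: ·······
·██····
··██···
·v█·█··
····█··
··██···
·······
·······
·······
t=26: ·······
·██····
··██···
<██·█··
····█··
··██···
·······
·······
·······
t=27: ·······
·██····
^·██···
███·█··
····█··
··██···
·······
·······
·······

0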